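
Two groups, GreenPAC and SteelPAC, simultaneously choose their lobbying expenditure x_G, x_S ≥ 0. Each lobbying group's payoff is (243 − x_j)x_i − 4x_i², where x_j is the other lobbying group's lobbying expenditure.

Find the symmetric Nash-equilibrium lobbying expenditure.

GreenPAC's payoff is (243 − x_S)x_G − 4x_G².
∂π/∂x_G = 243 − x_S − 8x_G = 0, so x_G = 30.375 − 0.125x_S.
The game is symmetric, so in equilibrium x_S = x_G: the reaction function gives 1.125x_G = 30.375, hence x_G = 27.

27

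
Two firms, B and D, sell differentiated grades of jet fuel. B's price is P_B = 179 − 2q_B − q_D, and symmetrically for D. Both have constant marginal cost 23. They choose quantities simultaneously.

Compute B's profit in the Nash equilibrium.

Firm B's profit: π = q_B(179 − 2q_B − q_D) − 23q_B.
∂π/∂q_B = 156 − 4q_B − q_D = 0 ⇒ q_B = 39 − 0.25q_D.
The game is symmetric, so in equilibrium q_D = q_B: the reaction function gives 1.25q_B = 39, hence q_B = 31.2.
P_B = 179 − 2·31.2 − 31.2 = 85.4.
Profit = (85.4 − 23)·31.2 = 1946.88.

1946.88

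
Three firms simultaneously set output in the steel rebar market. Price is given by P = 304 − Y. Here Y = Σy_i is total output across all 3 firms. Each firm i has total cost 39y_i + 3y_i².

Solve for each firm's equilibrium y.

26.5

A representative firm's profit is π_i = y_i(304 − Y) − 39y_i − 3y_i², with Y = y_i + Σ_{j≠i} y_j.
First-order condition: 265 − 8y_i − Σ_{j≠i} y_j = 0.
With identical firms, set every y_j = y: then 265 − 8y − 2y = 0, i.e. y = 265/10 = 26.5.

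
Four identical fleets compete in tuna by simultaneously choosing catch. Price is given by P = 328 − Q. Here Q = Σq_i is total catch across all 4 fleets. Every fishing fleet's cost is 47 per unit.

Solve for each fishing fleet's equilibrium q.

A representative fishing fleet's profit is π_i = q_i(328 − Q) − 47q_i, with Q = q_i + Σ_{j≠i} q_j.
First-order condition: 281 − 2q_i − Σ_{j≠i} q_j = 0.
In a symmetric equilibrium every fishing fleet chooses the same q, so Σ_{j≠i} q_j = 3q. The condition becomes 281 − 5q = 0, giving q = 281/5 = 56.2.

56.2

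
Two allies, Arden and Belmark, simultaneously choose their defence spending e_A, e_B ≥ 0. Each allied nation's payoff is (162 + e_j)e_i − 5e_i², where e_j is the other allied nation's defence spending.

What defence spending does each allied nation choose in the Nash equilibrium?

18

Arden's payoff is (162 + e_B)e_A − 5e_A².
∂π/∂e_A = 162 + e_B − 10e_A = 0, so e_A = 16.2 + 0.1e_B.
By symmetry e_B = e_A; substituting into the reaction function, 0.9e_A = 16.2 and e_A = 18.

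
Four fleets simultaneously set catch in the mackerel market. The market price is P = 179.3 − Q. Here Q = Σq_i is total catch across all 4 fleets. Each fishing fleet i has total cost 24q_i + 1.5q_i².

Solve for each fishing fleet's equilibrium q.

19.4125

A representative fishing fleet's profit is π_i = q_i(179.3 − Q) − 24q_i − 1.5q_i², with Q = q_i + Σ_{j≠i} q_j.
First-order condition: 155.3 − 5q_i − Σ_{j≠i} q_j = 0.
Imposing symmetry (q_j = q for all j) turns Σ_{j≠i} q_j into 3q, so 155.3 = 8q and q = 19.4125.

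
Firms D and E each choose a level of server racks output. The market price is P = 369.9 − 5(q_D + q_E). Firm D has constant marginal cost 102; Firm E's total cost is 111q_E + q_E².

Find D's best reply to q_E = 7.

Firm D's profit: π = q_D(369.9 − 5(q_D + q_E)) − 102q_D.
∂π/∂q_D = 267.9 − 10q_D − 5q_E = 0, so q_D = 26.79 − 0.5q_E.
At q_E = 7: q_D = 26.79 − 0.5·7 = 23.29.

23.29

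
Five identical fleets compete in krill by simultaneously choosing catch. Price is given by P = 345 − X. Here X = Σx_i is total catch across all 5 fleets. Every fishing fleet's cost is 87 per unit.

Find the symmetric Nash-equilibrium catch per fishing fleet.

43

A representative fishing fleet's profit is π_i = x_i(345 − X) − 87x_i, with X = x_i + Σ_{j≠i} x_j.
First-order condition: 258 − 2x_i − Σ_{j≠i} x_j = 0.
Imposing symmetry (x_j = x for all j) turns Σ_{j≠i} x_j into 4x, so 258 = 6x and x = 43.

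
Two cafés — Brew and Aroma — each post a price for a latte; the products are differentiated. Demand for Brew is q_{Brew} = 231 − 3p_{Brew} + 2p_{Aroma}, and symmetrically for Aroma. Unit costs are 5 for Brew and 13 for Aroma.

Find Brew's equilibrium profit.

Brew's profit: π = (p_{Brew} − 5)(231 − 3p_{Brew} + 2p_{Aroma}).
∂π/∂p_{Brew} = 246 − 6p_{Brew} + 2p_{Aroma} = 0 ⇒ p_{Brew} = 41 + (1/3)p_{Aroma}.
Similarly p_{Aroma} = 45 + (1/3)p_{Brew}.
Plugging p_{Aroma} into Brew's best response: p_{Brew} = 41 + (1/3)(45 + (1/3)p_{Brew}) ⇒ (8/9)p_{Brew} = 56, so p_{Brew} = 63.
Then p_{Aroma} = 45 + (1/3)·63 = 66.
q_{Brew} = 231 − 3·63 + 2·66 = 174.
Profit = (63 − 5)·174 = 10092.

10092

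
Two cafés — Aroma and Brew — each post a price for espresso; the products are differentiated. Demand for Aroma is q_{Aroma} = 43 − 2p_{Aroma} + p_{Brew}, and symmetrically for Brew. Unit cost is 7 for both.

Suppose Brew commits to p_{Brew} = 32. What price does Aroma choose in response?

Aroma's profit: π = (p_{Aroma} − 7)(43 − 2p_{Aroma} + p_{Brew}).
∂π/∂p_{Aroma} = 57 − 4p_{Aroma} + p_{Brew} = 0 ⇒ p_{Aroma} = 14.25 + 0.25p_{Brew}.
At p_{Brew} = 32: p_{Aroma} = 14.25 + 0.25·32 = 22.25.

22.25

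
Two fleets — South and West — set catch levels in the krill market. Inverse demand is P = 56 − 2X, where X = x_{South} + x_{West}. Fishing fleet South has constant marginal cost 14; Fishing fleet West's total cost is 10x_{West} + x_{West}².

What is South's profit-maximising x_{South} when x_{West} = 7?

7

Fishing fleet South's profit: π = x_{South}(56 − 2(x_{South} + x_{West})) − 14x_{South}.
∂π/∂x_{South} = 42 − 4x_{South} − 2x_{West} = 0, so x_{South} = 10.5 − 0.5x_{West}.
At x_{West} = 7: x_{South} = 10.5 − 0.5·7 = 7.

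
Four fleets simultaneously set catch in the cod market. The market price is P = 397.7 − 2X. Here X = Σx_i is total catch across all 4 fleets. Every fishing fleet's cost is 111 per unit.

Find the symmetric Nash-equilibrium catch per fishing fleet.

28.67

A representative fishing fleet's profit is π_i = x_i(397.7 − 2X) − 111x_i, with X = x_i + Σ_{j≠i} x_j.
First-order condition: 286.7 − 4x_i − 2Σ_{j≠i} x_j = 0.
With identical fishing fleets, set every x_j = x: then 286.7 − 4x − 6x = 0, i.e. x = 286.7/10 = 28.67.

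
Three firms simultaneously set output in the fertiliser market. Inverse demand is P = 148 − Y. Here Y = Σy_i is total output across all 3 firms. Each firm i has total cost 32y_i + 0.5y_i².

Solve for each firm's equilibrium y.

23.2

A representative firm's profit is π_i = y_i(148 − Y) − 32y_i − 0.5y_i², with Y = y_i + Σ_{j≠i} y_j.
First-order condition: 116 − 3y_i − Σ_{j≠i} y_j = 0.
In a symmetric equilibrium every firm chooses the same y, so Σ_{j≠i} y_j = 2y. The condition becomes 116 − 5y = 0, giving y = 116/5 = 23.2.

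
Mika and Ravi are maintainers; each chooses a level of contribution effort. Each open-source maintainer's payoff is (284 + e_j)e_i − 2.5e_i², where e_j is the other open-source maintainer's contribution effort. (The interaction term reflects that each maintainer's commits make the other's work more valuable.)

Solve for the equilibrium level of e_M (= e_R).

Mika's payoff is (284 + e_R)e_M − 2.5e_M².
∂π/∂e_M = 284 + e_R − 5e_M = 0, so e_M = 56.8 + 0.2e_R.
The game is symmetric, so in equilibrium e_R = e_M: the reaction function gives 0.8e_M = 56.8, hence e_M = 71.

71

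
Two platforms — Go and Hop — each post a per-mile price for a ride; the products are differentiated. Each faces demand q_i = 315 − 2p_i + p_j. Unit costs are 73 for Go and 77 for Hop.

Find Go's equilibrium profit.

Go's profit: π = (p_{Go} − 73)(315 − 2p_{Go} + p_{Hop}).
∂π/∂p_{Go} = 461 − 4p_{Go} + p_{Hop} = 0 ⇒ p_{Go} = 115.25 + 0.25p_{Hop}.
Similarly p_{Hop} = 117.25 + 0.25p_{Go}.
Solving the two reaction functions simultaneously: (1 − (0.25)(0.25))p_{Go} = 115.25 + 0.25·117.25, so 0.9375p_{Go} = 144.5625 and p_{Go} = 154.2.
Then p_{Hop} = 117.25 + 0.25·154.2 = 155.8.
q_{Go} = 315 − 2·154.2 + 155.8 = 162.4.
Profit = (154.2 − 73)·162.4 = 13186.88.

13186.88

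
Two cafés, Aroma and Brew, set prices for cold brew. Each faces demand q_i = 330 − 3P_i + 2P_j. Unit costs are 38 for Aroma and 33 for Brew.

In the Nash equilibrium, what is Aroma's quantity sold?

216.1875

Aroma's profit: π = (P_{Aroma} − 38)(330 − 3P_{Aroma} + 2P_{Brew}).
∂π/∂P_{Aroma} = 444 − 6P_{Aroma} + 2P_{Brew} = 0 ⇒ P_{Aroma} = 74 + (1/3)P_{Brew}.
Similarly P_{Brew} = 71.5 + (1/3)P_{Aroma}.
Substituting the second reaction function into the first: P_{Aroma} = 74 + (1/3)(71.5 + (1/3)P_{Aroma}), which gives (8/9)P_{Aroma} = 587/6 ⇒ P_{Aroma} = 110.0625.
Then P_{Brew} = 71.5 + (1/3)·110.0625 = 108.1875.
q_{Aroma} = 330 − 3·110.0625 + 2·108.1875 = 216.1875.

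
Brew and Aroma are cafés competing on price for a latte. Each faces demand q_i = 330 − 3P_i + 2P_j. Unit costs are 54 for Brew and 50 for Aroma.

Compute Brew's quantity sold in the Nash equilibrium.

Brew's profit: π = (P_{Brew} − 54)(330 − 3P_{Brew} + 2P_{Aroma}).
∂π/∂P_{Brew} = 492 − 6P_{Brew} + 2P_{Aroma} = 0 ⇒ P_{Brew} = 82 + (1/3)P_{Aroma}.
Similarly P_{Aroma} = 80 + (1/3)P_{Brew}.
Substituting the second reaction function into the first: P_{Brew} = 82 + (1/3)(80 + (1/3)P_{Brew}), which gives (8/9)P_{Brew} = 326/3 ⇒ P_{Brew} = 122.25.
Then P_{Aroma} = 80 + (1/3)·122.25 = 120.75.
q_{Brew} = 330 − 3·122.25 + 2·120.75 = 204.75.

204.75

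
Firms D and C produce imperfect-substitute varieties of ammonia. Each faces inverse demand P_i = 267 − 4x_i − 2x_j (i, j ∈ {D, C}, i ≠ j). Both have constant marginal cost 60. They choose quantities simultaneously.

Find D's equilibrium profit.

Firm D's profit: π = x_D(267 − 4x_D − 2x_C) − 60x_D.
∂π/∂x_D = 207 − 8x_D − 2x_C = 0 ⇒ x_D = 25.875 − 0.25x_C.
Setting x_D = x_C in the reaction function: x_D = 25.875 − 0.25x_D, so x_D = 25.875 / 1.25 = 20.7.
P_D = 267 − 4·20.7 − 2·20.7 = 142.8.
Profit = (142.8 − 60)·20.7 = 1713.96.

1713.96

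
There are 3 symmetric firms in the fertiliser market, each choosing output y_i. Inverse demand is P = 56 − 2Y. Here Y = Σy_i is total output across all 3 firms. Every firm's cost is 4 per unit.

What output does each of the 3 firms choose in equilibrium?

A representative firm's profit is π_i = y_i(56 − 2Y) − 4y_i, with Y = y_i + Σ_{j≠i} y_j.
First-order condition: 52 − 4y_i − 2Σ_{j≠i} y_j = 0.
With identical firms, set every y_j = y: then 52 − 4y − 4y = 0, i.e. y = 52/8 = 6.5.

6.5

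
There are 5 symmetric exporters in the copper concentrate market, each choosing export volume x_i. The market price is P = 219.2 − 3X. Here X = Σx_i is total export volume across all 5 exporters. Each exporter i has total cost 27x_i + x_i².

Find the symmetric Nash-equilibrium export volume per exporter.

9.61

A representative exporter's profit is π_i = x_i(219.2 − 3X) − 27x_i − x_i², with X = x_i + Σ_{j≠i} x_j.
First-order condition: 192.2 − 8x_i − 3Σ_{j≠i} x_j = 0.
Imposing symmetry (x_j = x for all j) turns Σ_{j≠i} x_j into 4x, so 192.2 = 20x and x = 9.61.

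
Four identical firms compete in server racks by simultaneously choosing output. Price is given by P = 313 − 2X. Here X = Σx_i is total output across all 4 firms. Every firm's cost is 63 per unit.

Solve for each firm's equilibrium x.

25

A representative firm's profit is π_i = x_i(313 − 2X) − 63x_i, with X = x_i + Σ_{j≠i} x_j.
First-order condition: 250 − 4x_i − 2Σ_{j≠i} x_j = 0.
Imposing symmetry (x_j = x for all j) turns Σ_{j≠i} x_j into 3x, so 250 = 10x and x = 25.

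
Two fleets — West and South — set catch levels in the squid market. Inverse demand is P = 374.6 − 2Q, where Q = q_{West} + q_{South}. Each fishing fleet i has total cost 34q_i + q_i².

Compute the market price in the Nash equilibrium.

Fishing fleet West's profit: π = q_{West}(374.6 − 2(q_{West} + q_{South})) − 34q_{West} − q_{West}².
∂π/∂q_{West} = 340.6 − 6q_{West} − 2q_{South} = 0, so q_{West} = 1703/30 − (1/3)q_{South}.
Setting q_{West} = q_{South} in the reaction function: q_{West} = 1703/30 − (1/3)q_{West}, so q_{West} = (1703/30) / (4/3) = 42.575.
Equilibrium price: P = 374.6 − 2·85.15 = 204.3.

204.3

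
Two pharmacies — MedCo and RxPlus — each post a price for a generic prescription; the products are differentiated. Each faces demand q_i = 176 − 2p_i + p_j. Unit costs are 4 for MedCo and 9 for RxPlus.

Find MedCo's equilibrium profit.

MedCo's profit: π = (p_{MedCo} − 4)(176 − 2p_{MedCo} + p_{RxPlus}).
∂π/∂p_{MedCo} = 184 − 4p_{MedCo} + p_{RxPlus} = 0 ⇒ p_{MedCo} = 46 + 0.25p_{RxPlus}.
Similarly p_{RxPlus} = 48.5 + 0.25p_{MedCo}.
Solving the two reaction functions simultaneously: (1 − (0.25)(0.25))p_{MedCo} = 46 + 0.25·48.5, so 0.9375p_{MedCo} = 58.125 and p_{MedCo} = 62.
Then p_{RxPlus} = 48.5 + 0.25·62 = 64.
q_{MedCo} = 176 − 2·62 + 64 = 116.
Profit = (62 − 4)·116 = 6728.

6728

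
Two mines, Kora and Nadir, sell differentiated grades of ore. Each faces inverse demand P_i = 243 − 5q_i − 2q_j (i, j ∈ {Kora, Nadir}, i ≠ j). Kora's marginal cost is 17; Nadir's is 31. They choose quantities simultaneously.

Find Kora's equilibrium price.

Mine Kora's profit: π = q_{Kora}(243 − 5q_{Kora} − 2q_{Nadir}) − 17q_{Kora}.
∂π/∂q_{Kora} = 226 − 10q_{Kora} − 2q_{Nadir} = 0 ⇒ q_{Kora} = 22.6 − 0.2q_{Nadir}.
Similarly q_{Nadir} = 21.2 − 0.2q_{Kora}.
Plugging q_{Nadir} into Kora's best response: q_{Kora} = 22.6 − 0.2(21.2 − 0.2q_{Kora}) ⇒ 0.96q_{Kora} = 18.36, so q_{Kora} = 19.125.
Then q_{Nadir} = 21.2 − 0.2·19.125 = 17.375.
P_{Kora} = 243 − 5·19.125 − 2·17.375 = 112.625.

112.625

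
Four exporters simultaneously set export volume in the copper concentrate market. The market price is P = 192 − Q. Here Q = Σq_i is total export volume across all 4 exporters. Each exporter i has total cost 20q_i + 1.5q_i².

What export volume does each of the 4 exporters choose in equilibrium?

21.5

A representative exporter's profit is π_i = q_i(192 − Q) − 20q_i − 1.5q_i², with Q = q_i + Σ_{j≠i} q_j.
First-order condition: 172 − 5q_i − Σ_{j≠i} q_j = 0.
With identical exporters, set every q_j = q: then 172 − 5q − 3q = 0, i.e. q = 172/8 = 21.5.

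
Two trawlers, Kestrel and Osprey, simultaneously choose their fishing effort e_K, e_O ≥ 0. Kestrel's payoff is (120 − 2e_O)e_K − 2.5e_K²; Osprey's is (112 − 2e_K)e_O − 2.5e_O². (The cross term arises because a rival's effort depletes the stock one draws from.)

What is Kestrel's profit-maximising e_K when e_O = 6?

Expanding Kestrel's payoff: 120e_K − 2e_Oe_K − 2.5e_K².
∂π/∂e_K = 120 − 2e_O − 5e_K = 0, so e_K = 24 − 0.4e_O.
At e_O = 6: e_K = 24 − 0.4·6 = 21.6.

21.6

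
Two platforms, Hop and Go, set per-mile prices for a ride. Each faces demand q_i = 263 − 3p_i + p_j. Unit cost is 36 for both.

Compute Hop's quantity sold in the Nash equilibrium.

114.6

Hop's profit: π = (p_{Hop} − 36)(263 − 3p_{Hop} + p_{Go}).
∂π/∂p_{Hop} = 371 − 6p_{Hop} + p_{Go} = 0 ⇒ p_{Hop} = 371/6 + (1/6)p_{Go}.
The game is symmetric, so in equilibrium p_{Go} = p_{Hop}: the reaction function gives (5/6)p_{Hop} = 371/6, hence p_{Hop} = 74.2.
q_{Hop} = 263 − 3·74.2 + 74.2 = 114.6.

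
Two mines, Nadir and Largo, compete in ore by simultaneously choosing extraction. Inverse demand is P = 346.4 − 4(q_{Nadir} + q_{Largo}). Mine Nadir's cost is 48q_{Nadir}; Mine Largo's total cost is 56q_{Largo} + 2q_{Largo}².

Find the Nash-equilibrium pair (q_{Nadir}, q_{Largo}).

30.24, 14.12

Mine Nadir's profit: π = q_{Nadir}(346.4 − 4(q_{Nadir} + q_{Largo})) − 48q_{Nadir}.
∂π/∂q_{Nadir} = 298.4 − 8q_{Nadir} − 4q_{Largo} = 0, so q_{Nadir} = 37.3 − 0.5q_{Largo}.
For Largo: ∂π/∂q_{Largo} = 290.4 − 12q_{Largo} − 4q_{Nadir} = 0 ⇒ q_{Largo} = 24.2 − (1/3)q_{Nadir}.
Substituting the second reaction function into the first: q_{Nadir} = 37.3 − 0.5(24.2 − (1/3)q_{Nadir}), which gives (5/6)q_{Nadir} = 25.2 ⇒ q_{Nadir} = 30.24.
Then q_{Largo} = 24.2 − (1/3)·30.24 = 14.12.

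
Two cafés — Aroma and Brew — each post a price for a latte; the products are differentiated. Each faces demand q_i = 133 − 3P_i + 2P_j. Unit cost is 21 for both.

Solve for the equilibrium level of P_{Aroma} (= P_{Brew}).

Aroma's profit: π = (P_{Aroma} − 21)(133 − 3P_{Aroma} + 2P_{Brew}).
∂π/∂P_{Aroma} = 196 − 6P_{Aroma} + 2P_{Brew} = 0 ⇒ P_{Aroma} = 98/3 + (1/3)P_{Brew}.
The game is symmetric, so in equilibrium P_{Brew} = P_{Aroma}: the reaction function gives (2/3)P_{Aroma} = 98/3, hence P_{Aroma} = 49.

49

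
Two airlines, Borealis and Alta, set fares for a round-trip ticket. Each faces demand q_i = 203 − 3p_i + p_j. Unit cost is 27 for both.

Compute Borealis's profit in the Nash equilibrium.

Borealis's profit: π = (p_{Borealis} − 27)(203 − 3p_{Borealis} + p_{Alta}).
∂π/∂p_{Borealis} = 284 − 6p_{Borealis} + p_{Alta} = 0 ⇒ p_{Borealis} = 142/3 + (1/6)p_{Alta}.
By symmetry p_{Alta} = p_{Borealis}; substituting into the reaction function, (5/6)p_{Borealis} = 142/3 and p_{Borealis} = 56.8.
q_{Borealis} = 203 − 3·56.8 + 56.8 = 89.4.
Profit = (56.8 − 27)·89.4 = 2664.12.

2664.12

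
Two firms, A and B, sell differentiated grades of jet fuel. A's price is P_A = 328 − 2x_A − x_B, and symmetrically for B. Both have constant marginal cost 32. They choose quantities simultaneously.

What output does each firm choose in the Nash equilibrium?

59.2

Firm A's profit: π = x_A(328 − 2x_A − x_B) − 32x_A.
∂π/∂x_A = 296 − 4x_A − x_B = 0 ⇒ x_A = 74 − 0.25x_B.
Setting x_A = x_B in the reaction function: x_A = 74 − 0.25x_A, so x_A = 74 / 1.25 = 59.2.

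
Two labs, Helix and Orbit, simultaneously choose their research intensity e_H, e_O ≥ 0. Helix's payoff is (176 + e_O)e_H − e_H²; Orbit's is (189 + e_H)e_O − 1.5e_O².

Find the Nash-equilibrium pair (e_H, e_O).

143.4, 110.8

Expanding Helix's payoff: 176e_H + e_Oe_H − e_H².
∂π/∂e_H = 176 + e_O − 2e_H = 0, so e_H = 88 + 0.5e_O.
Likewise for Orbit: e_O = 63 + (1/3)e_H.
Solving the two reaction functions simultaneously: (1 − (0.5)(1/3))e_H = 88 + 0.5·63, so (5/6)e_H = 119.5 and e_H = 143.4.
Then e_O = 63 + (1/3)·143.4 = 110.8.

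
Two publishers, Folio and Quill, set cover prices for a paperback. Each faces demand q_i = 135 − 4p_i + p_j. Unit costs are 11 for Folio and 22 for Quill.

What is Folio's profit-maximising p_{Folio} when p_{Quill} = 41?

27.5

Folio's profit: π = (p_{Folio} − 11)(135 − 4p_{Folio} + p_{Quill}).
∂π/∂p_{Folio} = 179 − 8p_{Folio} + p_{Quill} = 0 ⇒ p_{Folio} = 22.375 + 0.125p_{Quill}.
At p_{Quill} = 41: p_{Folio} = 22.375 + 0.125·41 = 27.5.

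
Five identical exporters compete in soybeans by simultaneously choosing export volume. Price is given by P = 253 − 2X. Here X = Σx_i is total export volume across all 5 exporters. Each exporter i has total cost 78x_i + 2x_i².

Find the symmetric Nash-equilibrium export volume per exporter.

10.9375

A representative exporter's profit is π_i = x_i(253 − 2X) − 78x_i − 2x_i², with X = x_i + Σ_{j≠i} x_j.
First-order condition: 175 − 8x_i − 2Σ_{j≠i} x_j = 0.
With identical exporters, set every x_j = x: then 175 − 8x − 8x = 0, i.e. x = 175/16 = 10.9375.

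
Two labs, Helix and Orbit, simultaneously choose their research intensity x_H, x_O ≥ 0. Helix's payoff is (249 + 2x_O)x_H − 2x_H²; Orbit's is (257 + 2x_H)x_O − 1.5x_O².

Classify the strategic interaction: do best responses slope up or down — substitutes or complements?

Expanding Helix's payoff: 249x_H + 2x_Ox_H − 2x_H².
∂π/∂x_H = 249 + 2x_O − 4x_H = 0, so x_H = 62.25 + 0.5x_O.
The best-response slope dx_H/dx_O = 0.5 > 0: the reaction function is upward-sloping, so the choices are strategic complements.

strategic complements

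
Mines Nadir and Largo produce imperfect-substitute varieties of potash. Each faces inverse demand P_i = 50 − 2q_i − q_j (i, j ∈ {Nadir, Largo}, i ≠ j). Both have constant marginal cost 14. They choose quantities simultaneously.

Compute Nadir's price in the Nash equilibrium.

28.4

Mine Nadir's profit: π = q_{Nadir}(50 − 2q_{Nadir} − q_{Largo}) − 14q_{Nadir}.
∂π/∂q_{Nadir} = 36 − 4q_{Nadir} − q_{Largo} = 0 ⇒ q_{Nadir} = 9 − 0.25q_{Largo}.
The game is symmetric, so in equilibrium q_{Largo} = q_{Nadir}: the reaction function gives 1.25q_{Nadir} = 9, hence q_{Nadir} = 7.2.
P_{Nadir} = 50 − 2·7.2 − 7.2 = 28.4.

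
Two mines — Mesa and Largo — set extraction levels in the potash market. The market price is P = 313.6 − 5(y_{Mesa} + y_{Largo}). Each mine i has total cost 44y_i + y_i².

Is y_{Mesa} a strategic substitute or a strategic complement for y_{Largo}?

strategic substitutes

Mine Mesa's profit: π = y_{Mesa}(313.6 − 5(y_{Mesa} + y_{Largo})) − 44y_{Mesa} − y_{Mesa}².
∂π/∂y_{Mesa} = 269.6 − 12y_{Mesa} − 5y_{Largo} = 0, so y_{Mesa} = 337/15 − (5/12)y_{Largo}.
The best-response slope dy_{Mesa}/dy_{Largo} = −5/12 < 0: the reaction function is downward-sloping, so the choices are strategic substitutes.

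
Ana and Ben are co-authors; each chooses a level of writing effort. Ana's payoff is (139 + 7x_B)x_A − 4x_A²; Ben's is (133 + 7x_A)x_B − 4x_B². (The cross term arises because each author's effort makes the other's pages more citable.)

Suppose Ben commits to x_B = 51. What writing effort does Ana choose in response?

Expanding Ana's payoff: 139x_A + 7x_Bx_A − 4x_A².
∂π/∂x_A = 139 + 7x_B − 8x_A = 0, so x_A = 17.375 + 0.875x_B.
At x_B = 51: x_A = 17.375 + 0.875·51 = 62.

62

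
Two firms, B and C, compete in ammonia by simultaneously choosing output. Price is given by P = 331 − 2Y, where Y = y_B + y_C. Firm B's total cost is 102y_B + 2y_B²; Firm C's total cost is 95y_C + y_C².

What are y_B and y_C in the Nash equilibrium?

20.5, 32.5

Firm B's profit: π = y_B(331 − 2(y_B + y_C)) − 102y_B − 2y_B².
∂π/∂y_B = 229 − 8y_B − 2y_C = 0, so y_B = 28.625 − 0.25y_C.
For C: ∂π/∂y_C = 236 − 6y_C − 2y_B = 0 ⇒ y_C = 118/3 − (1/3)y_B.
Plugging y_C into B's best response: y_B = 28.625 − 0.25(118/3 − (1/3)y_B) ⇒ (11/12)y_B = 451/24, so y_B = 20.5.
Then y_C = 118/3 − (1/3)·20.5 = 32.5.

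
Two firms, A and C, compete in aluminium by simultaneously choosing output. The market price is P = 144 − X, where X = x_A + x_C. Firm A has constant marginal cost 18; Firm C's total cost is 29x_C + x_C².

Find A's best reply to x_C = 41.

42.5

Firm A's profit: π = x_A(144 − (x_A + x_C)) − 18x_A.
∂π/∂x_A = 126 − 2x_A − x_C = 0, so x_A = 63 − 0.5x_C.
At x_C = 41: x_A = 63 − 0.5·41 = 42.5.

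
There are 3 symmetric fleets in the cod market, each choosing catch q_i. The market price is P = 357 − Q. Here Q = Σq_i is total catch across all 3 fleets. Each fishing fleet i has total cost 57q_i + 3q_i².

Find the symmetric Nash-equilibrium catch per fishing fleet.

30

A representative fishing fleet's profit is π_i = q_i(357 − Q) − 57q_i − 3q_i², with Q = q_i + Σ_{j≠i} q_j.
First-order condition: 300 − 8q_i − Σ_{j≠i} q_j = 0.
In a symmetric equilibrium every fishing fleet chooses the same q, so Σ_{j≠i} q_j = 2q. The condition becomes 300 − 10q = 0, giving q = 300/10 = 30.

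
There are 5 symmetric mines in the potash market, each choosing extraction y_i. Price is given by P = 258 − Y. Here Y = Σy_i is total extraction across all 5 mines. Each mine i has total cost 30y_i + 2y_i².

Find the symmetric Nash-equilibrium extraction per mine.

A representative mine's profit is π_i = y_i(258 − Y) − 30y_i − 2y_i², with Y = y_i + Σ_{j≠i} y_j.
First-order condition: 228 − 6y_i − Σ_{j≠i} y_j = 0.
With identical mines, set every y_j = y: then 228 − 6y − 4y = 0, i.e. y = 228/10 = 22.8.

22.8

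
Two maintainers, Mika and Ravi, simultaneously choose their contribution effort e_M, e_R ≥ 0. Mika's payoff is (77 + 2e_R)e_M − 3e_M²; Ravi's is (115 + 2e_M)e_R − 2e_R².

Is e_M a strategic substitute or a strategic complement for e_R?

Expanding Mika's payoff: 77e_M + 2e_Re_M − 3e_M².
∂π/∂e_M = 77 + 2e_R − 6e_M = 0, so e_M = 77/6 + (1/3)e_R.
The best-response slope de_M/de_R = 1/3 > 0: the reaction function is upward-sloping, so the choices are strategic complements.

strategic complements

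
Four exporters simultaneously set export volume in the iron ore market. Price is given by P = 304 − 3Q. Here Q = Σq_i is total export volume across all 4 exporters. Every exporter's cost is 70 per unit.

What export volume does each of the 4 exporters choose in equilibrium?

A representative exporter's profit is π_i = q_i(304 − 3Q) − 70q_i, with Q = q_i + Σ_{j≠i} q_j.
First-order condition: 234 − 6q_i − 3Σ_{j≠i} q_j = 0.
In a symmetric equilibrium every exporter chooses the same q, so Σ_{j≠i} q_j = 3q. The condition becomes 234 − 15q = 0, giving q = 234/15 = 15.6.

15.6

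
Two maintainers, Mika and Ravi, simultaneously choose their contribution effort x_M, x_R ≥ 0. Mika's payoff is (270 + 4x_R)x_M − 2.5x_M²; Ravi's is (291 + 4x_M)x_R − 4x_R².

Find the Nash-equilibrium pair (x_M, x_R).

Expanding Mika's payoff: 270x_M + 4x_Rx_M − 2.5x_M².
∂π/∂x_M = 270 + 4x_R − 5x_M = 0, so x_M = 54 + 0.8x_R.
Likewise for Ravi: x_R = 36.375 + 0.5x_M.
Solving the two reaction functions simultaneously: (1 − (0.8)(0.5))x_M = 54 + 0.8·36.375, so 0.6x_M = 83.1 and x_M = 138.5.
Then x_R = 36.375 + 0.5·138.5 = 105.625.

138.5, 105.625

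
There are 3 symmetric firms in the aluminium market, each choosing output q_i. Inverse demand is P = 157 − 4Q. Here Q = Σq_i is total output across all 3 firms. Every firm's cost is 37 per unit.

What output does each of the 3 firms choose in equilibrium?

7.5

A representative firm's profit is π_i = q_i(157 − 4Q) − 37q_i, with Q = q_i + Σ_{j≠i} q_j.
First-order condition: 120 − 8q_i − 4Σ_{j≠i} q_j = 0.
With identical firms, set every q_j = q: then 120 − 8q − 8q = 0, i.e. q = 120/16 = 7.5.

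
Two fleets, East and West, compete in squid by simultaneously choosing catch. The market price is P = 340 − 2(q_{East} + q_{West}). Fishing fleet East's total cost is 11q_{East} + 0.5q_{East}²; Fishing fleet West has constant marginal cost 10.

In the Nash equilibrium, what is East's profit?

4202.5

Fishing fleet East's profit: π = q_{East}(340 − 2(q_{East} + q_{West})) − 11q_{East} − 0.5q_{East}².
∂π/∂q_{East} = 329 − 5q_{East} − 2q_{West} = 0, so q_{East} = 65.8 − 0.4q_{West}.
For West: ∂π/∂q_{West} = 330 − 4q_{West} − 2q_{East} = 0 ⇒ q_{West} = 82.5 − 0.5q_{East}.
Substituting the second reaction function into the first: q_{East} = 65.8 − 0.4(82.5 − 0.5q_{East}), which gives 0.8q_{East} = 32.8 ⇒ q_{East} = 41.
Then q_{West} = 82.5 − 0.5·41 = 62.
Price P = 340 − 2·103 = 134.
East's profit: (134 − 11)·41 − 0.5(41)² = 4202.5.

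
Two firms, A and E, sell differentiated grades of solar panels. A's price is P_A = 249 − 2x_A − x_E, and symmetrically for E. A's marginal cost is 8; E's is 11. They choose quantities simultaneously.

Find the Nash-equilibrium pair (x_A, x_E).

Firm A's profit: π = x_A(249 − 2x_A − x_E) − 8x_A.
∂π/∂x_A = 241 − 4x_A − x_E = 0 ⇒ x_A = 60.25 − 0.25x_E.
Similarly x_E = 59.5 − 0.25x_A.
Substituting the second reaction function into the first: x_A = 60.25 − 0.25(59.5 − 0.25x_A), which gives 0.9375x_A = 45.375 ⇒ x_A = 48.4.
Then x_E = 59.5 − 0.25·48.4 = 47.4.

48.4, 47.4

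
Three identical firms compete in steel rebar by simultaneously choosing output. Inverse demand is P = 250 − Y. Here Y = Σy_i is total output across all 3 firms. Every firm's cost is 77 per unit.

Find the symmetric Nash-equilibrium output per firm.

43.25

A representative firm's profit is π_i = y_i(250 − Y) − 77y_i, with Y = y_i + Σ_{j≠i} y_j.
First-order condition: 173 − 2y_i − Σ_{j≠i} y_j = 0.
Imposing symmetry (y_j = y for all j) turns Σ_{j≠i} y_j into 2y, so 173 = 4y and y = 43.25.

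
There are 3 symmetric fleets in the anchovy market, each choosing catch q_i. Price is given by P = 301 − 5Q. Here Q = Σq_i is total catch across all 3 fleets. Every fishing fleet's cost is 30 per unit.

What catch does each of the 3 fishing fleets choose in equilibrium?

13.55

A representative fishing fleet's profit is π_i = q_i(301 − 5Q) − 30q_i, with Q = q_i + Σ_{j≠i} q_j.
First-order condition: 271 − 10q_i − 5Σ_{j≠i} q_j = 0.
In a symmetric equilibrium every fishing fleet chooses the same q, so Σ_{j≠i} q_j = 2q. The condition becomes 271 − 20q = 0, giving q = 271/20 = 13.55.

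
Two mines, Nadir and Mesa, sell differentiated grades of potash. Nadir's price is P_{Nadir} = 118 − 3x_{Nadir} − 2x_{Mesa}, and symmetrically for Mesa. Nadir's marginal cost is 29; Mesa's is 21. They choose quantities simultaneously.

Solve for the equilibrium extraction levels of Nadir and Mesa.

10.625, 12.625

Mine Nadir's profit: π = x_{Nadir}(118 − 3x_{Nadir} − 2x_{Mesa}) − 29x_{Nadir}.
∂π/∂x_{Nadir} = 89 − 6x_{Nadir} − 2x_{Mesa} = 0 ⇒ x_{Nadir} = 89/6 − (1/3)x_{Mesa}.
Similarly x_{Mesa} = 97/6 − (1/3)x_{Nadir}.
Plugging x_{Mesa} into Nadir's best response: x_{Nadir} = 89/6 − (1/3)(97/6 − (1/3)x_{Nadir}) ⇒ (8/9)x_{Nadir} = 85/9, so x_{Nadir} = 10.625.
Then x_{Mesa} = 97/6 − (1/3)·10.625 = 12.625.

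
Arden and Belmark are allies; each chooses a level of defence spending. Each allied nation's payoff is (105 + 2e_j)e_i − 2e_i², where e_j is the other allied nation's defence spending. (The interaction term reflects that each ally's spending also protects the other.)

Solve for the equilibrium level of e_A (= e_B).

52.5

Arden's payoff is (105 + 2e_B)e_A − 2e_A².
∂π/∂e_A = 105 + 2e_B − 4e_A = 0, so e_A = 26.25 + 0.5e_B.
The game is symmetric, so in equilibrium e_B = e_A: the reaction function gives 0.5e_A = 26.25, hence e_A = 52.5.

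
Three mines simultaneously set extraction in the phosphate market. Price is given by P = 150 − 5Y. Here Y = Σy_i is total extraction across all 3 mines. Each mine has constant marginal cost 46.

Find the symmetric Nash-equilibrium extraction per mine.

5.2

A representative mine's profit is π_i = y_i(150 − 5Y) − 46y_i, with Y = y_i + Σ_{j≠i} y_j.
First-order condition: 104 − 10y_i − 5Σ_{j≠i} y_j = 0.
In a symmetric equilibrium every mine chooses the same y, so Σ_{j≠i} y_j = 2y. The condition becomes 104 − 20y = 0, giving y = 104/20 = 5.2.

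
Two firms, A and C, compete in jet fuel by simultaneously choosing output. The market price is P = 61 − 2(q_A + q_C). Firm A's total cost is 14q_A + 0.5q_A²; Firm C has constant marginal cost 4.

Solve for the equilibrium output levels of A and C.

Firm A's profit: π = q_A(61 − 2(q_A + q_C)) − 14q_A − 0.5q_A².
∂π/∂q_A = 47 − 5q_A − 2q_C = 0, so q_A = 9.4 − 0.4q_C.
For C: ∂π/∂q_C = 57 − 4q_C − 2q_A = 0 ⇒ q_C = 14.25 − 0.5q_A.
Solving the two reaction functions simultaneously: (1 − (−0.4)(−0.5))q_A = 9.4 − 0.4·14.25, so 0.8q_A = 3.7 and q_A = 4.625.
Then q_C = 14.25 − 0.5·4.625 = 11.9375.

4.625, 11.9375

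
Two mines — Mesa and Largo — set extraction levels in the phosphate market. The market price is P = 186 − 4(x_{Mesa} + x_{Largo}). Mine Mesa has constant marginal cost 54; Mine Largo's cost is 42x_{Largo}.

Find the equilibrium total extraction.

23

Mine Mesa's profit: π = x_{Mesa}(186 − 4(x_{Mesa} + x_{Largo})) − 54x_{Mesa}.
∂π/∂x_{Mesa} = 132 − 8x_{Mesa} − 4x_{Largo} = 0, so x_{Mesa} = 16.5 − 0.5x_{Largo}.
By the same steps for Largo: x_{Largo} = 18 − 0.5x_{Mesa}.
Substituting the second reaction function into the first: x_{Mesa} = 16.5 − 0.5(18 − 0.5x_{Mesa}), which gives 0.75x_{Mesa} = 7.5 ⇒ x_{Mesa} = 10.
Then x_{Largo} = 18 − 0.5·10 = 13.
Total extraction: 10 + 13 = 23.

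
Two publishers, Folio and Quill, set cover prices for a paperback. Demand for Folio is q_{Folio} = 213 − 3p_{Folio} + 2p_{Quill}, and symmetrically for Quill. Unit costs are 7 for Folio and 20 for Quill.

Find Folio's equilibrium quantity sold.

Folio's profit: π = (p_{Folio} − 7)(213 − 3p_{Folio} + 2p_{Quill}).
∂π/∂p_{Folio} = 234 − 6p_{Folio} + 2p_{Quill} = 0 ⇒ p_{Folio} = 39 + (1/3)p_{Quill}.
Similarly p_{Quill} = 45.5 + (1/3)p_{Folio}.
Solving the two reaction functions simultaneously: (1 − (1/3)(1/3))p_{Folio} = 39 + (1/3)·45.5, so (8/9)p_{Folio} = 325/6 and p_{Folio} = 60.9375.
Then p_{Quill} = 45.5 + (1/3)·60.9375 = 65.8125.
q_{Folio} = 213 − 3·60.9375 + 2·65.8125 = 161.8125.

161.8125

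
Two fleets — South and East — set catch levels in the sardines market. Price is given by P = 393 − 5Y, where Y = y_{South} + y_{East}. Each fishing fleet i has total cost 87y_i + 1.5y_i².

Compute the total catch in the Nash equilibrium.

Fishing fleet South's profit: π = y_{South}(393 − 5(y_{South} + y_{East})) − 87y_{South} − 1.5y_{South}².
∂π/∂y_{South} = 306 − 13y_{South} − 5y_{East} = 0, so y_{South} = 306/13 − (5/13)y_{East}.
By symmetry y_{East} = y_{South}; substituting into the reaction function, (18/13)y_{South} = 306/13 and y_{South} = 17.
Total catch: 17 + 17 = 34.

34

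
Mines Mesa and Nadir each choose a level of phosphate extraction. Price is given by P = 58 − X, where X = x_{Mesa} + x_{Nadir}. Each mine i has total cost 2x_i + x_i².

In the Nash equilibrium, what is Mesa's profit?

250.88

Mine Mesa's profit: π = x_{Mesa}(58 − (x_{Mesa} + x_{Nadir})) − 2x_{Mesa} − x_{Mesa}².
∂π/∂x_{Mesa} = 56 − 4x_{Mesa} − x_{Nadir} = 0, so x_{Mesa} = 14 − 0.25x_{Nadir}.
The game is symmetric, so in equilibrium x_{Nadir} = x_{Mesa}: the reaction function gives 1.25x_{Mesa} = 14, hence x_{Mesa} = 11.2.
Price P = 58 − 22.4 = 35.6.
Mesa's profit: (35.6 − 2)·11.2 − (11.2)² = 250.88.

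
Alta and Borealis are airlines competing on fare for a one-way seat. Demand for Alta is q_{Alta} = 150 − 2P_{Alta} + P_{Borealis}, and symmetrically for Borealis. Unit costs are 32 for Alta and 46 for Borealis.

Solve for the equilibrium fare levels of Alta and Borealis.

73.2, 78.8

Alta's profit: π = (P_{Alta} − 32)(150 − 2P_{Alta} + P_{Borealis}).
∂π/∂P_{Alta} = 214 − 4P_{Alta} + P_{Borealis} = 0 ⇒ P_{Alta} = 53.5 + 0.25P_{Borealis}.
Similarly P_{Borealis} = 60.5 + 0.25P_{Alta}.
Substituting the second reaction function into the first: P_{Alta} = 53.5 + 0.25(60.5 + 0.25P_{Alta}), which gives 0.9375P_{Alta} = 68.625 ⇒ P_{Alta} = 73.2.
Then P_{Borealis} = 60.5 + 0.25·73.2 = 78.8.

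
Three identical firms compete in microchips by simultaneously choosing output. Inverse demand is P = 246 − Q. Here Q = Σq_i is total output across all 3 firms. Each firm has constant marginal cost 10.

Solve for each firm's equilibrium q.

A representative firm's profit is π_i = q_i(246 − Q) − 10q_i, with Q = q_i + Σ_{j≠i} q_j.
First-order condition: 236 − 2q_i − Σ_{j≠i} q_j = 0.
Imposing symmetry (q_j = q for all j) turns Σ_{j≠i} q_j into 2q, so 236 = 4q and q = 59.

59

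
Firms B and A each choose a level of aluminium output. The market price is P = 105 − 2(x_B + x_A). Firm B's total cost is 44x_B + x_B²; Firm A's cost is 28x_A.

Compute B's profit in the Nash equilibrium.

60.75

Firm B's profit: π = x_B(105 − 2(x_B + x_A)) − 44x_B − x_B².
∂π/∂x_B = 61 − 6x_B − 2x_A = 0, so x_B = 61/6 − (1/3)x_A.
For A: ∂π/∂x_A = 77 − 4x_A − 2x_B = 0 ⇒ x_A = 19.25 − 0.5x_B.
Plugging x_A into B's best response: x_B = 61/6 − (1/3)(19.25 − 0.5x_B) ⇒ (5/6)x_B = 3.75, so x_B = 4.5.
Then x_A = 19.25 − 0.5·4.5 = 17.
Price P = 105 − 2·21.5 = 62.
B's profit: (62 − 44)·4.5 − (4.5)² = 60.75.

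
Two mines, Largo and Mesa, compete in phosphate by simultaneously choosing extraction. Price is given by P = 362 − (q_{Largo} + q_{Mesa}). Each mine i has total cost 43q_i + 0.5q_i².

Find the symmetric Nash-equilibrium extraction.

79.75

Mine Largo's profit: π = q_{Largo}(362 − (q_{Largo} + q_{Mesa})) − 43q_{Largo} − 0.5q_{Largo}².
∂π/∂q_{Largo} = 319 − 3q_{Largo} − q_{Mesa} = 0, so q_{Largo} = 319/3 − (1/3)q_{Mesa}.
By symmetry q_{Mesa} = q_{Largo}; substituting into the reaction function, (4/3)q_{Largo} = 319/3 and q_{Largo} = 79.75.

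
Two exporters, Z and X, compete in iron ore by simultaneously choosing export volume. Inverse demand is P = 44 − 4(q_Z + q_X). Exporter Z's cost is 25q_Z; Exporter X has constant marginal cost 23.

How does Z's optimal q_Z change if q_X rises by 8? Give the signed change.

-4

Exporter Z's profit: π = q_Z(44 − 4(q_Z + q_X)) − 25q_Z.
∂π/∂q_Z = 19 − 8q_Z − 4q_X = 0, so q_Z = 2.375 − 0.5q_X.
The reaction-function slope is −0.5, so an 8-unit rise in q_X moves q_Z by −0.5 × 8 = −4. Z's best response falls — the actions are strategic substitutes.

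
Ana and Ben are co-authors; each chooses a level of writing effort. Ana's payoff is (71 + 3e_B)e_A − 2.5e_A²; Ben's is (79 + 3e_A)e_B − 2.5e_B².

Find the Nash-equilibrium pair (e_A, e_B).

37, 38

Expanding Ana's payoff: 71e_A + 3e_Be_A − 2.5e_A².
∂π/∂e_A = 71 + 3e_B − 5e_A = 0, so e_A = 14.2 + 0.6e_B.
Likewise for Ben: e_B = 15.8 + 0.6e_A.
Solving the two reaction functions simultaneously: (1 − (0.6)(0.6))e_A = 14.2 + 0.6·15.8, so 0.64e_A = 23.68 and e_A = 37.
Then e_B = 15.8 + 0.6·37 = 38.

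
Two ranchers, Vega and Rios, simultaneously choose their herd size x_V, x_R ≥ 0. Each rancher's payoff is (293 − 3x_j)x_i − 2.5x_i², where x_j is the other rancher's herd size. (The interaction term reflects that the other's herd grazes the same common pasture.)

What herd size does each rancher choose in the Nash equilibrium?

Vega's payoff is (293 − 3x_R)x_V − 2.5x_V².
∂π/∂x_V = 293 − 3x_R − 5x_V = 0, so x_V = 58.6 − 0.6x_R.
By symmetry x_R = x_V; substituting into the reaction function, 1.6x_V = 58.6 and x_V = 36.625.

36.625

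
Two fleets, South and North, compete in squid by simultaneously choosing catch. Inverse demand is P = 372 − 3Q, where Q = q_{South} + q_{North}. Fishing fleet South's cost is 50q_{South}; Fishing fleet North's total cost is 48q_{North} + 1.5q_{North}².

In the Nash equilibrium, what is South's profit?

Fishing fleet South's profit: π = q_{South}(372 − 3(q_{South} + q_{North})) − 50q_{South}.
∂π/∂q_{South} = 322 − 6q_{South} − 3q_{North} = 0, so q_{South} = 161/3 − 0.5q_{North}.
For North: ∂π/∂q_{North} = 324 − 9q_{North} − 3q_{South} = 0 ⇒ q_{North} = 36 − (1/3)q_{South}.
Substituting the second reaction function into the first: q_{South} = 161/3 − 0.5(36 − (1/3)q_{South}), which gives (5/6)q_{South} = 107/3 ⇒ q_{South} = 42.8.
Then q_{North} = 36 − (1/3)·42.8 = 326/15.
Price P = 372 − 3·(968/15) = 178.4.
South's profit: (178.4 − 50)·42.8 = 5495.52.

5495.52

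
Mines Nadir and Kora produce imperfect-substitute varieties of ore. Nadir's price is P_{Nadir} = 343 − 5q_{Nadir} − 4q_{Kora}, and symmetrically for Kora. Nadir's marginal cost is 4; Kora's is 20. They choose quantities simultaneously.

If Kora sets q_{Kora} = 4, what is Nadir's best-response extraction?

32.3

Mine Nadir's profit: π = q_{Nadir}(343 − 5q_{Nadir} − 4q_{Kora}) − 4q_{Nadir}.
∂π/∂q_{Nadir} = 339 − 10q_{Nadir} − 4q_{Kora} = 0 ⇒ q_{Nadir} = 33.9 − 0.4q_{Kora}.
At q_{Kora} = 4: q_{Nadir} = 33.9 − 0.4·4 = 32.3.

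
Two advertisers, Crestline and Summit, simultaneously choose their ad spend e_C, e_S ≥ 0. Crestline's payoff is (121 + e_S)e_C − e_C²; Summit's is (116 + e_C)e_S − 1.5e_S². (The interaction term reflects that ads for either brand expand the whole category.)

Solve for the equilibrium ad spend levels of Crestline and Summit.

Expanding Crestline's payoff: 121e_C + e_Se_C − e_C².
∂π/∂e_C = 121 + e_S − 2e_C = 0, so e_C = 60.5 + 0.5e_S.
Likewise for Summit: e_S = 116/3 + (1/3)e_C.
Solving the two reaction functions simultaneously: (1 − (0.5)(1/3))e_C = 60.5 + 0.5·(116/3), so (5/6)e_C = 479/6 and e_C = 95.8.
Then e_S = 116/3 + (1/3)·95.8 = 70.6.

95.8, 70.6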